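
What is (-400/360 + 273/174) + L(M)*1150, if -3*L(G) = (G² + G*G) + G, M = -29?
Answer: -330765061/522 ≈ -6.3365e+5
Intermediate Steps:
L(G) = -2*G²/3 - G/3 (L(G) = -((G² + G*G) + G)/3 = -((G² + G²) + G)/3 = -(2*G² + G)/3 = -(G + 2*G²)/3 = -2*G²/3 - G/3)
(-400/360 + 273/174) + L(M)*1150 = (-400/360 + 273/174) - ⅓*(-29)*(1 + 2*(-29))*1150 = (-400*1/360 + 273*(1/174)) - ⅓*(-29)*(1 - 58)*1150 = (-10/9 + 91/58) - ⅓*(-29)*(-57)*1150 = 239/522 - 551*1150 = 239/522 - 633650 = -330765061/522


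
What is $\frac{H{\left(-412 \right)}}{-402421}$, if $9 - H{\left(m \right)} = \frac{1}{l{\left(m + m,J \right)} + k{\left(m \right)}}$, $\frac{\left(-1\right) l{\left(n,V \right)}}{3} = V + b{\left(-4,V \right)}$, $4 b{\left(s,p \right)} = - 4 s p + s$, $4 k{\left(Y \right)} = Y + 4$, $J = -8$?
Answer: $- \frac{188}{8450841} \approx -2.2246 \cdot 10^{-5}$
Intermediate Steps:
$k{\left(Y \right)} = 1 + \frac{Y}{4}$ ($k{\left(Y \right)} = \frac{Y + 4}{4} = \frac{4 + Y}{4} = 1 + \frac{Y}{4}$)
$b{\left(s,p \right)} = \frac{s}{4} - p s$ ($b{\left(s,p \right)} = \frac{- 4 s p + s}{4} = \frac{- 4 p s + s}{4} = \frac{s - 4 p s}{4} = \frac{s}{4} - p s$)
$l{\left(n,V \right)} = 3 - 15 V$ ($l{\left(n,V \right)} = - 3 \left(V - 4 \left(\frac{1}{4} - V\right)\right) = - 3 \left(V + \left(-1 + 4 V\right)\right) = - 3 \left(-1 + 5 V\right) = 3 - 15 V$)
$H{\left(m \right)} = 9 - \frac{1}{124 + \frac{m}{4}}$ ($H{\left(m \right)} = 9 - \frac{1}{\left(3 - -120\right) + \left(1 + \frac{m}{4}\right)} = 9 - \frac{1}{\left(3 + 120\right) + \left(1 + \frac{m}{4}\right)} = 9 - \frac{1}{123 + \left(1 + \frac{m}{4}\right)} = 9 - \frac{1}{124 + \frac{m}{4}}$)
$\frac{H{\left(-412 \right)}}{-402421} = \frac{\frac{1}{496 - 412} \left(4460 + 9 \left(-412\right)\right)}{-402421} = \frac{4460 - 3708}{84} \left(- \frac{1}{402421}\right) = \frac{1}{84} \cdot 752 \left(- \frac{1}{402421}\right) = \frac{188}{21} \left(- \frac{1}{402421}\right) = - \frac{188}{8450841}$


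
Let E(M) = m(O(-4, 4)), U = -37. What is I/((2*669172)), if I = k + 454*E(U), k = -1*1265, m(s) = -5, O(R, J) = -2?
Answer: -505/191192 ≈ -0.0026413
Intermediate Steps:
k = -1265
E(M) = -5
I = -3535 (I = -1265 + 454*(-5) = -1265 - 2270 = -3535)
I/((2*669172)) = -3535/(2*669172) = -3535/1338344 = -3535*1/1338344 = -505/191192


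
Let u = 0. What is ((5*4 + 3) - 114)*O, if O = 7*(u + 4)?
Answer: -2548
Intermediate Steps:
O = 28 (O = 7*(0 + 4) = 7*4 = 28)
((5*4 + 3) - 114)*O = ((5*4 + 3) - 114)*28 = ((20 + 3) - 114)*28 = (23 - 114)*28 = -91*28 = -2548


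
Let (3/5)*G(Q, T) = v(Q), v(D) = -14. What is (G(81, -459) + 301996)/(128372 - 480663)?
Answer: -905918/1056873 ≈ -0.85717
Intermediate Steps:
G(Q, T) = -70/3 (G(Q, T) = (5/3)*(-14) = -70/3)
(G(81, -459) + 301996)/(128372 - 480663) = (-70/3 + 301996)/(128372 - 480663) = (905918/3)/(-352291) = (905918/3)*(-1/352291) = -905918/1056873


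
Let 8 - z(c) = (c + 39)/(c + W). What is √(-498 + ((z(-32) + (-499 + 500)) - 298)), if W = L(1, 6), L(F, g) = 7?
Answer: 2*I*√4917/5 ≈ 28.049*I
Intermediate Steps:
W = 7
z(c) = 8 - (39 + c)/(7 + c) (z(c) = 8 - (c + 39)/(c + 7) = 8 - (39 + c)/(7 + c))
√(-498 + ((z(-32) + (-499 + 500)) - 298)) = √(-498 + (((17 + 7*(-32))/(7 - 32) + (-499 + 500)) - 298)) = √(-498 + (((17 - 224)/(-25) + 1) - 298)) = √(-498 + ((-1/25*(-207) + 1) - 298)) = √(-498 + ((207/25 + 1) - 298)) = √(-498 + (232/25 - 298)) = √(-498 - 7218/25) = √(-19668/25) = 2*I*√4917/5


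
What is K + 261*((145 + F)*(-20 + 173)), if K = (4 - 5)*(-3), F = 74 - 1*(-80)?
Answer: 11939970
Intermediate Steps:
F = 154 (F = 74 + 80 = 154)
K = 3 (K = -1*(-3) = 3)
K + 261*((145 + F)*(-20 + 173)) = 3 + 261*((145 + 154)*(-20 + 173)) = 3 + 261*(299*153) = 3 + 261*45747 = 3 + 11939967 = 11939970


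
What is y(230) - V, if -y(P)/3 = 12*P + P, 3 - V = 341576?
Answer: 332603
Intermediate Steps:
V = -341573 (V = 3 - 1*341576 = 3 - 341576 = -341573)
y(P) = -39*P (y(P) = -3*(12*P + P) = -39*P)
y(230) - V = -39*230 - 1*(-341573) = -8970 + 341573 = 332603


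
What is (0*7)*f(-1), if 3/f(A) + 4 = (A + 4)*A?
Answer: 0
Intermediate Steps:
f(A) = 3/(-4 + A*(4 + A)) (f(A) = 3/(-4 + (A + 4)*A) = 3/(-4 + (4 + A)*A) = 3/(-4 + A*(4 + A)))
(0*7)*f(-1) = (0*7)*(3/(-4 + (-1)**2 + 4*(-1))) = 0*(3/(-4 + 1 - 4)) = 0*(3/(-7)) = 0*(3*(-1/7)) = 0*(-3/7) = 0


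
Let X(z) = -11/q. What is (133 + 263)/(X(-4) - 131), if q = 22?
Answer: -792/263 ≈ -3.0114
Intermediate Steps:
X(z) = -½ (X(z) = -11/22 = -11*1/22 = -½)
(133 + 263)/(X(-4) - 131) = (133 + 263)/(-½ - 131) = 396/(-263/2) = 396*(-2/263) = -792/263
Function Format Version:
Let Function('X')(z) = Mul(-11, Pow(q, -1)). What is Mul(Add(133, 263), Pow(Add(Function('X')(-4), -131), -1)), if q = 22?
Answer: Rational(-792, 263) ≈ -3.0114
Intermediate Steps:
Function('X')(z) = Rational(-1, 2) (Function('X')(z) = Mul(-11, Pow(22, -1)) = Mul(-11, Rational(1, 22)) = Rational(-1, 2))
Mul(Add(133, 263), Pow(Add(Function('X')(-4), -131), -1)) = Mul(Add(133, 263), Pow(Add(Rational(-1, 2), -131), -1)) = Mul(396, Pow(Rational(-263, 2), -1)) = Mul(396, Rational(-2, 263)) = Rational(-792, 263)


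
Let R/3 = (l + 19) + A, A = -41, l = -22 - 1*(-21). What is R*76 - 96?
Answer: -5340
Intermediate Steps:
l = -1 (l = -22 + 21 = -1)
R = -69 (R = 3*((-1 + 19) - 41) = 3*(18 - 41) = 3*(-23) = -69)
R*76 - 96 = -69*76 - 96 = -5244 - 96 = -5340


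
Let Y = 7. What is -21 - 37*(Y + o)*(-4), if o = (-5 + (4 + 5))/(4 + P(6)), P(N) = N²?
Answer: 5149/5 ≈ 1029.8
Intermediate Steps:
o = ⅒ (o = (-5 + (4 + 5))/(4 + 6²) = (-5 + 9)/(4 + 36) = 4/40 = 4*(1/40) = ⅒ ≈ 0.10000)
-21 - 37*(Y + o)*(-4) = -21 - 37*(7 + ⅒)*(-4) = -21 - 2627*(-4)/10 = -21 - 37*(-142/5) = -21 + 5254/5 = 5149/5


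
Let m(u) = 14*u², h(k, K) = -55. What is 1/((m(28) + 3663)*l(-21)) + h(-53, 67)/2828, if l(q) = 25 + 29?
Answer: -21737501/1117775484 ≈ -0.019447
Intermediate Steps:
l(q) = 54
1/((m(28) + 3663)*l(-21)) + h(-53, 67)/2828 = 1/((14*28² + 3663)*54) - 55/2828 = (1/54)/(14*784 + 3663) - 55*1/2828 = (1/54)/(10976 + 3663) - 55/2828 = (1/54)/14639 - 55/2828 = (1/14639)*(1/54) - 55/2828 = 1/790506 - 55/2828 = -21737501/1117775484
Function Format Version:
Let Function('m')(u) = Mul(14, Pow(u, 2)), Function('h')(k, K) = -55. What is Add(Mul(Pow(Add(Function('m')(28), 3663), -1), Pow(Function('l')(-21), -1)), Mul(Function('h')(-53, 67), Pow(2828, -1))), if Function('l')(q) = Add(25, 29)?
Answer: Rational(-21737501, 1117775484) ≈ -0.019447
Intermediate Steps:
Function('l')(q) = 54
Add(Mul(Pow(Add(Function('m')(28), 3663), -1), Pow(Function('l')(-21), -1)), Mul(Function('h')(-53, 67), Pow(2828, -1))) = Add(Mul(Pow(Add(Mul(14, Pow(28, 2)), 3663), -1), Pow(54, -1)), Mul(-55, Pow(2828, -1))) = Add(Mul(Pow(Add(Mul(14, 784), 3663), -1), Rational(1, 54)), Mul(-55, Rational(1, 2828))) = Add(Mul(Pow(Add(10976, 3663), -1), Rational(1, 54)), Rational(-55, 2828)) = Add(Mul(Pow(14639, -1), Rational(1, 54)), Rational(-55, 2828)) = Add(Mul(Rational(1, 14639), Rational(1, 54)), Rational(-55, 2828)) = Add(Rational(1, 790506), Rational(-55, 2828)) = Rational(-21737501, 1117775484)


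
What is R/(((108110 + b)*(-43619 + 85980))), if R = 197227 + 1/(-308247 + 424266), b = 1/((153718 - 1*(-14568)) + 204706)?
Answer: 8534832527487488/198180402475334118939 ≈ 4.3066e-5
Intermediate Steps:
b = 1/372992 (b = 1/((153718 + 14568) + 204706) = 1/(168286 + 204706) = 1/372992 ≈ 2.6810e-6)
R = 22882079314/116019 (R = 197227 + 1/116019 = 22882079314/116019 ≈ 1.9723e+5)
R/(((108110 + b)*(-43619 + 85980))) = 22882079314/(116019*(((108110 + 1/372992)*(-43619 + 85980)))) = 22882079314/(116019*(((40324165121/372992)*42361))) = 22882079314/(116019*(1708171958690681/372992)) = (22882079314/116019)*(372992/1708171958690681) = 8534832527487488/198180402475334118939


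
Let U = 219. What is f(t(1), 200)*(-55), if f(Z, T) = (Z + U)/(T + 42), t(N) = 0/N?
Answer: -1095/22 ≈ -49.773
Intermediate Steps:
t(N) = 0
f(Z, T) = (219 + Z)/(42 + T) (f(Z, T) = (Z + 219)/(T + 42) = (219 + Z)/(42 + T))
f(t(1), 200)*(-55) = ((219 + 0)/(42 + 200))*(-55) = (219/242)*(-55) = -1095/22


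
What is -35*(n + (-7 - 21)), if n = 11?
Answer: 595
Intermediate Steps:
-35*(n + (-7 - 21)) = -35*(11 + (-7 - 21)) = -35*(11 - 28) = -35*(-17) = 595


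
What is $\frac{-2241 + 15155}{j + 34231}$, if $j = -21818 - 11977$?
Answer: $\frac{6457}{218} \approx 29.619$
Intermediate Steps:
$j = -33795$
$\frac{-2241 + 15155}{j + 34231} = \frac{-2241 + 15155}{-33795 + 34231} = \frac{12914}{436} = 12914 \cdot \frac{1}{436} = \frac{6457}{218}$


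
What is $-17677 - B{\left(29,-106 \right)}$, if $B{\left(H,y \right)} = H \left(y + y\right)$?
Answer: $-11529$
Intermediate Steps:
$B{\left(H,y \right)} = 2 H y$ ($B{\left(H,y \right)} = H 2 y = 2 H y$)
$-17677 - B{\left(29,-106 \right)} = -17677 - 2 \cdot 29 \left(-106\right) = -17677 - -6148 = -17677 + 6148 = -11529$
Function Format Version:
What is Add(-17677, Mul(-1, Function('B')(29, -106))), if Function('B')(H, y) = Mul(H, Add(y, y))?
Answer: -11529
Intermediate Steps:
Function('B')(H, y) = Mul(2, H, y) (Function('B')(H, y) = Mul(H, Mul(2, y)) = Mul(2, H, y))
Add(-17677, Mul(-1, Function('B')(29, -106))) = Add(-17677, Mul(-1, Mul(2, 29, -106))) = Add(-17677, Mul(-1, -6148)) = Add(-17677, 6148) = -11529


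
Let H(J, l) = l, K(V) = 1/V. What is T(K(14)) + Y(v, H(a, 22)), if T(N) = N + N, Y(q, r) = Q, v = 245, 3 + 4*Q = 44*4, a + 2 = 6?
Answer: 1215/28 ≈ 43.393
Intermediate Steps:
a = 4 (a = -2 + 6 = 4)
Q = 173/4 (Q = -¾ + (44*4)/4 = -¾ + (¼)*176 = -¾ + 44 = 173/4 ≈ 43.250)
Y(q, r) = 173/4
T(N) = 2*N
T(K(14)) + Y(v, H(a, 22)) = 2/14 + 173/4 = 2*(1/14) + 173/4 = ⅐ + 173/4 = 1215/28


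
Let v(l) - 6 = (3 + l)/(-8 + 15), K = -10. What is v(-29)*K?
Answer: -160/7 ≈ -22.857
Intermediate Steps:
v(l) = 45/7 + l/7 (v(l) = 6 + (3 + l)/(-8 + 15) = 6 + (3 + l)/7 = 6 + (3 + l)*(⅐) = 6 + (3/7 + l/7) = 45/7 + l/7)
v(-29)*K = (45/7 + (⅐)*(-29))*(-10) = (45/7 - 29/7)*(-10) = (16/7)*(-10) = -160/7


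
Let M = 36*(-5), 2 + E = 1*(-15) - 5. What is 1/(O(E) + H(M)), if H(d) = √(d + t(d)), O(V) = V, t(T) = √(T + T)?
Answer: 1/(-22 + √6*√(-30 + I*√10)) ≈ -0.03359 - 0.021193*I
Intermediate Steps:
E = -22 (E = -2 + (1*(-15) - 5) = -2 + (-15 - 5) = -2 - 20 = -22)
t(T) = √2*√T (t(T) = √(2*T) = √2*√T)
M = -180
H(d) = √(d + √2*√d)
1/(O(E) + H(M)) = 1/(-22 + √(-180 + √2*√(-180))) = 1/(-22 + √(-180 + √2*(6*I*√5))) = 1/(-22 + √(-180 + 6*I*√10))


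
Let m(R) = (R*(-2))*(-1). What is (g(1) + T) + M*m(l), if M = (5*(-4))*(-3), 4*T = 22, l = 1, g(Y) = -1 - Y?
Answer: 247/2 ≈ 123.50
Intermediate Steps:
m(R) = 2*R (m(R) = -2*R*(-1) = 2*R)
T = 11/2 (T = (1/4)*22 = 11/2 ≈ 5.5000)
M = 60 (M = -20*(-3) = 60)
(g(1) + T) + M*m(l) = ((-1 - 1*1) + 11/2) + 60*(2*1) = ((-1 - 1) + 11/2) + 60*2 = (-2 + 11/2) + 120 = 7/2 + 120 = 247/2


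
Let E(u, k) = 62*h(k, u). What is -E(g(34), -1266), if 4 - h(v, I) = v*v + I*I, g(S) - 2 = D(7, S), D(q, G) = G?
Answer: 99450976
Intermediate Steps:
g(S) = 2 + S
h(v, I) = 4 - I² - v² (h(v, I) = 4 - (v*v + I*I) = 4 - (v² + I²) = 4 - (I² + v²) = 4 + (-I² - v²) = 4 - I² - v²)
E(u, k) = 248 - 62*k² - 62*u² (E(u, k) = 62*(4 - u² - k²) = 62*(4 - k² - u²) = 248 - 62*k² - 62*u²)
-E(g(34), -1266) = -(248 - 62*(-1266)² - 62*(2 + 34)²) = -(248 - 62*1602756 - 62*36²) = -(248 - 99370872 - 62*1296) = -(248 - 99370872 - 80352) = -1*(-99450976) = 99450976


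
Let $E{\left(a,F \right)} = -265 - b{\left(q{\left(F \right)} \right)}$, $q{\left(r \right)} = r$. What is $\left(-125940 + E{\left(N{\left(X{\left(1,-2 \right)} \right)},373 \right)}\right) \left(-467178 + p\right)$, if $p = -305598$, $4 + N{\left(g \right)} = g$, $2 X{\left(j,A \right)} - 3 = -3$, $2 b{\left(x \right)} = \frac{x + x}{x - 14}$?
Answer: $\frac{35012910279168}{359} \approx 9.7529 \cdot 10^{10}$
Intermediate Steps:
$b{\left(x \right)} = \frac{x}{-14 + x}$ ($b{\left(x \right)} = \frac{\left(x + x\right) \frac{1}{x - 14}}{2} = \frac{2 x \frac{1}{-14 + x}}{2} = \frac{x}{-14 + x}$)
$X{\left(j,A \right)} = 0$ ($X{\left(j,A \right)} = \frac{3}{2} + \frac{1}{2} \left(-3\right) = \frac{3}{2} - \frac{3}{2} = 0$)
$N{\left(g \right)} = -4 + g$
$E{\left(a,F \right)} = -265 - \frac{F}{-14 + F}$
$\left(-125940 + E{\left(N{\left(X{\left(1,-2 \right)} \right)},373 \right)}\right) \left(-467178 + p\right) = \left(-125940 + \frac{14 \left(265 - 7087\right)}{-14 + 373}\right) \left(-467178 - 305598\right) = \left(-125940 + \frac{14 \left(265 - 7087\right)}{359}\right) \left(-772776\right) = \left(-125940 + 14 \cdot \frac{1}{359} \left(-6822\right)\right) \left(-772776\right) = \left(-125940 - \frac{95508}{359}\right) \left(-772776\right) = \left(- \frac{45307968}{359}\right) \left(-772776\right) = \frac{35012910279168}{359}$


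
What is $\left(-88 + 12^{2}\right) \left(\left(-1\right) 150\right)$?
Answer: $-8400$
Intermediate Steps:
$\left(-88 + 12^{2}\right) \left(\left(-1\right) 150\right) = \left(-88 + 144\right) \left(-150\right) = 56 \left(-150\right) = -8400$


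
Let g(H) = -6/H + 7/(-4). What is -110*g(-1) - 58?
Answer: -1051/2 ≈ -525.50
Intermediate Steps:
g(H) = -7/4 - 6/H (g(H) = -6/H + 7*(-1/4) = -6/H - 7/4 = -7/4 - 6/H)
-110*g(-1) - 58 = -110*(-7/4 - 6/(-1)) - 58 = -110*(-7/4 - 6*(-1)) - 58 = -110*(-7/4 + 6) - 58 = -110*17/4 - 58 = -935/2 - 58 = -1051/2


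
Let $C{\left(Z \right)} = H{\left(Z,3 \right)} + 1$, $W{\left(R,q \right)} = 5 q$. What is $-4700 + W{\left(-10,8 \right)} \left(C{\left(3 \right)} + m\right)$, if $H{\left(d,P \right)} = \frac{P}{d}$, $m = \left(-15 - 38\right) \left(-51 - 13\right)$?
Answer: $131060$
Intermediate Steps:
$m = 3392$ ($m = \left(-53\right) \left(-64\right) = 3392$)
$C{\left(Z \right)} = 1 + \frac{3}{Z}$ ($C{\left(Z \right)} = \frac{3}{Z} + 1 = 1 + \frac{3}{Z}$)
$-4700 + W{\left(-10,8 \right)} \left(C{\left(3 \right)} + m\right) = -4700 + 5 \cdot 8 \left(\frac{3 + 3}{3} + 3392\right) = -4700 + 40 \left(\frac{1}{3} \cdot 6 + 3392\right) = -4700 + 40 \left(2 + 3392\right) = -4700 + 40 \cdot 3394 = -4700 + 135760 = 131060$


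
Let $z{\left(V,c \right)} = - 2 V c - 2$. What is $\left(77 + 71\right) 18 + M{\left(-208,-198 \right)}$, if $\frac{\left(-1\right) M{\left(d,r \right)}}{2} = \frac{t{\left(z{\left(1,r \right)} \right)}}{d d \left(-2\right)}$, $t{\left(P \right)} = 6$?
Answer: $\frac{57627651}{21632} \approx 2664.0$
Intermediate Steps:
$z{\left(V,c \right)} = -2 - 2 V c$ ($z{\left(V,c \right)} = - 2 V c - 2 = -2 - 2 V c$)
$M{\left(d,r \right)} = \frac{6}{d^{2}}$ ($M{\left(d,r \right)} = - 2 \frac{6}{d d \left(-2\right)} = - 2 \frac{6}{d^{2} \left(-2\right)} = - 2 \frac{6}{\left(-2\right) d^{2}} = - 2 \cdot 6 \left(- \frac{1}{2 d^{2}}\right) = - 2 \left(- \frac{3}{d^{2}}\right) = \frac{6}{d^{2}}$)
$\left(77 + 71\right) 18 + M{\left(-208,-198 \right)} = \left(77 + 71\right) 18 + \frac{6}{43264} = 148 \cdot 18 + 6 \cdot \frac{1}{43264} = 2664 + \frac{3}{21632} = \frac{57627651}{21632}$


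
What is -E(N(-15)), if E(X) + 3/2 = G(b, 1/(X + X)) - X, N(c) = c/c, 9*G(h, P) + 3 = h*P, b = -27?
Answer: 13/3 ≈ 4.3333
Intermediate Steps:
G(h, P) = -⅓ + P*h/9 (G(h, P) = -⅓ + (h*P)/9 = -⅓ + (P*h)/9 = -⅓ + P*h/9)
N(c) = 1
E(X) = -11/6 - X - 3/(2*X) (E(X) = -3/2 + ((-⅓ + (⅑)*(-27)/(X + X)) - X) = -3/2 + ((-⅓ + (⅑)*(-27)/(2*X)) - X) = -3/2 + ((-⅓ + (⅑)*(1/(2*X))*(-27)) - X) = -3/2 + ((-⅓ - 3/(2*X)) - X) = -3/2 + (-⅓ - X - 3/(2*X)) = -11/6 - X - 3/(2*X))
-E(N(-15)) = -(-11/6 - 1*1 - 3/2/1) = -(-11/6 - 1 - 3/2*1) = -(-11/6 - 1 - 3/2) = -1*(-13/3) = 13/3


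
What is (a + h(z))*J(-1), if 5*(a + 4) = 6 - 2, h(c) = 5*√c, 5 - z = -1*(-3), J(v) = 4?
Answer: -64/5 + 20*√2 ≈ 15.484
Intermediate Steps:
z = 2 (z = 5 - (-1)*(-3) = 5 - 1*3 = 5 - 3 = 2)
a = -16/5 (a = -4 + (6 - 2)/5 = -4 + (⅕)*4 = -4 + ⅘ = -16/5 ≈ -3.2000)
(a + h(z))*J(-1) = (-16/5 + 5*√2)*4 = -64/5 + 20*√2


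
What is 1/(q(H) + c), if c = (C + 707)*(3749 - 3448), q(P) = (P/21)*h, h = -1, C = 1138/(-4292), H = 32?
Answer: 45066/9586694941 ≈ 4.7009e-6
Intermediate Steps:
C = -569/2146 (C = 1138*(-1/4292) = -569/2146 ≈ -0.26514)
q(P) = -P/21 (q(P) = (P/21)*(-1) = -P/21)
c = 456512553/2146 (c = (-569/2146 + 707)*(3749 - 3448) = (1516653/2146)*301 = 456512553/2146 ≈ 2.1273e+5)
1/(q(H) + c) = 1/(-1/21*32 + 456512553/2146) = 1/(-32/21 + 456512553/2146) = 1/(9586694941/45066) = 45066/9586694941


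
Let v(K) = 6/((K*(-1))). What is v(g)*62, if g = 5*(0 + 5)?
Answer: -372/25 ≈ -14.880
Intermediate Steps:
g = 25 (g = 5*5 = 25)
v(K) = -6/K (v(K) = 6/((-K)) = 6*(-1/K) = -6/K)
v(g)*62 = -6/25*62 = -372/25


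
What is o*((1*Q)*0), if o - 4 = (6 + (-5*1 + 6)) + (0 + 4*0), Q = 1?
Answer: 0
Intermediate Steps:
o = 11 (o = 4 + ((6 + (-5*1 + 6)) + (0 + 4*0)) = 4 + ((6 + (-5 + 6)) + (0 + 0)) = 4 + ((6 + 1) + 0) = 4 + (7 + 0) = 4 + 7 = 11)
o*((1*Q)*0) = 11*((1*1)*0) = 11*(1*0) = 11*0 = 0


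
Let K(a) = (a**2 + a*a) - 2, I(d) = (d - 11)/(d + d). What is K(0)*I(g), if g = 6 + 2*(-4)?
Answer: -13/2 ≈ -6.5000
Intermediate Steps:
g = -2 (g = 6 - 8 = -2)
I(d) = (-11 + d)/(2*d) (I(d) = (-11 + d)/((2*d)) = (-11 + d)*(1/(2*d)) = (-11 + d)/(2*d))
K(a) = -2 + 2*a**2 (K(a) = (a**2 + a**2) - 2 = 2*a**2 - 2 = -2 + 2*a**2)
K(0)*I(g) = (-2 + 2*0**2)*((1/2)*(-11 - 2)/(-2)) = (-2 + 2*0)*((1/2)*(-1/2)*(-13)) = (-2 + 0)*(13/4) = -2*13/4 = -13/2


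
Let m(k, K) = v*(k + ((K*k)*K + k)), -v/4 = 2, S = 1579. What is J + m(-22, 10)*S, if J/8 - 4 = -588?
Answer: 28341536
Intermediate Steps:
J = -4672 (J = 32 + 8*(-588) = 32 - 4704 = -4672)
v = -8 (v = -4*2 = -8)
m(k, K) = -16*k - 8*k*K² (m(k, K) = -8*(k + ((K*k)*K + k)) = -8*(k + (k*K² + k)) = -8*(k + (k + k*K²)) = -8*(2*k + k*K²) = -16*k - 8*k*K²)
J + m(-22, 10)*S = -4672 - 8*(-22)*(2 + 10²)*1579 = -4672 - 8*(-22)*(2 + 100)*1579 = -4672 - 8*(-22)*102*1579 = -4672 + 17952*1579 = -4672 + 28346208 = 28341536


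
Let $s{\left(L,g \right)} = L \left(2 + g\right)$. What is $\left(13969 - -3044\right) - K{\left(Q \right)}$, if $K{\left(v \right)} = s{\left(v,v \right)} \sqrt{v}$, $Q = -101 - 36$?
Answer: $17013 - 18495 i \sqrt{137} \approx 17013.0 - 2.1648 \cdot 10^{5} i$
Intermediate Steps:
$Q = -137$ ($Q = -101 - 36 = -137$)
$K{\left(v \right)} = v^{\frac{3}{2}} \left(2 + v\right)$ ($K{\left(v \right)} = v \left(2 + v\right) \sqrt{v} = v^{\frac{3}{2}} \left(2 + v\right)$)
$\left(13969 - -3044\right) - K{\left(Q \right)} = \left(13969 - -3044\right) - \left(-137\right)^{\frac{3}{2}} \left(2 - 137\right) = \left(13969 + 3044\right) - - 137 i \sqrt{137} \left(-135\right) = 17013 - 18495 i \sqrt{137}$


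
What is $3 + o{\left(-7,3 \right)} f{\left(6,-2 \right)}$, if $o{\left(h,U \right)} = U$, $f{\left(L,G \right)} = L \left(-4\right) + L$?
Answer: $-51$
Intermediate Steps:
$f{\left(L,G \right)} = - 3 L$ ($f{\left(L,G \right)} = - 4 L + L = - 3 L$)
$3 + o{\left(-7,3 \right)} f{\left(6,-2 \right)} = 3 + 3 \left(\left(-3\right) 6\right) = 3 + 3 \left(-18\right) = 3 - 54 = -51$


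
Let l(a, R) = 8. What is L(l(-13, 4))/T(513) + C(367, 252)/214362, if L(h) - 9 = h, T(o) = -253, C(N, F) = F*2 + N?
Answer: -3423791/54233586 ≈ -0.063130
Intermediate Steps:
C(N, F) = N + 2*F (C(N, F) = 2*F + N = N + 2*F)
L(h) = 9 + h
L(l(-13, 4))/T(513) + C(367, 252)/214362 = (9 + 8)/(-253) + (367 + 2*252)/214362 = 17*(-1/253) + (367 + 504)*(1/214362) = -17/253 + 871*(1/214362) = -17/253 + 871/214362 = -3423791/54233586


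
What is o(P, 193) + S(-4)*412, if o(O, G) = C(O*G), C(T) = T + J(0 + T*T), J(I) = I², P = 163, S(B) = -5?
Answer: 979444098152309160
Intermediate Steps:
C(T) = T + T⁴ (C(T) = T + (0 + T*T)² = T + (0 + T²)² = T + (T²)² = T + T⁴)
o(O, G) = G*O + G⁴*O⁴ (o(O, G) = O*G + (O*G)⁴ = G*O + (G*O)⁴ = G*O + G⁴*O⁴)
o(P, 193) + S(-4)*412 = (193*163 + 193⁴*163⁴) - 5*412 = (31459 + 1387488001*705911761) - 2060 = (31459 + 979444098152279761) - 2060 = 979444098152311220 - 2060 = 979444098152309160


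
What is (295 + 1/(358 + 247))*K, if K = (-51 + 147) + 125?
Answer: 39443196/605 ≈ 65195.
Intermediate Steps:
K = 221 (K = 96 + 125 = 221)
(295 + 1/(358 + 247))*K = (295 + 1/(358 + 247))*221 = (295 + 1/605)*221 = (178476/605)*221 = 39443196/605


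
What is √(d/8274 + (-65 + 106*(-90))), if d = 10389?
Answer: I*√73051496266/2758 ≈ 97.999*I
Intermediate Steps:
√(d/8274 + (-65 + 106*(-90))) = √(10389/8274 + (-65 + 106*(-90))) = √(10389*(1/8274) + (-65 - 9540)) = √(3463/2758 - 9605) = √(-26487127/2758) = I*√73051496266/2758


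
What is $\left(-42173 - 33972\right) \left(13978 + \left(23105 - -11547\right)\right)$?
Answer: $-3702931350$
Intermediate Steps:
$\left(-42173 - 33972\right) \left(13978 + \left(23105 - -11547\right)\right) = - 76145 \left(13978 + \left(23105 + 11547\right)\right) = - 76145 \left(13978 + 34652\right) = \left(-76145\right) 48630 = -3702931350$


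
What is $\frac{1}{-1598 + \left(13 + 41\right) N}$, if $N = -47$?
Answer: $- \frac{1}{4136} \approx -0.00024178$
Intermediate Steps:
$\frac{1}{-1598 + \left(13 + 41\right) N} = \frac{1}{-1598 + \left(13 + 41\right) \left(-47\right)} = \frac{1}{-1598 + 54 \left(-47\right)} = \frac{1}{-1598 - 2538} = \frac{1}{-4136} = - \frac{1}{4136}$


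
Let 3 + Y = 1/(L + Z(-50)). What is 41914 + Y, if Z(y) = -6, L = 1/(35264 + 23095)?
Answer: 14675204024/350153 ≈ 41911.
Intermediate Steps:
L = 1/58359 ≈ 1.7135e-5
Y = -1108818/350153 (Y = -3 + 1/(1/58359 - 6) = -3 + 1/(-350153/58359) = -3 - 58359/350153 = -1108818/350153 ≈ -3.1667)
41914 + Y = 41914 - 1108818/350153 = 14675204024/350153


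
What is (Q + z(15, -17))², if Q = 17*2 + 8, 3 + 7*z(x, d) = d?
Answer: 75076/49 ≈ 1532.2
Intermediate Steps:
z(x, d) = -3/7 + d/7
Q = 42 (Q = 34 + 8 = 42)
(Q + z(15, -17))² = (42 + (-3/7 + (⅐)*(-17)))² = (42 + (-3/7 - 17/7))² = (42 - 20/7)² = (274/7)² = 75076/49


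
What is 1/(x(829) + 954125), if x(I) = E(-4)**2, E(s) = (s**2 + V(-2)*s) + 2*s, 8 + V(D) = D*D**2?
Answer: 1/959309 ≈ 1.0424e-6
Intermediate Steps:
V(D) = -8 + D**3 (V(D) = -8 + D*D**2 = -8 + D**3)
E(s) = s**2 - 14*s (E(s) = (s**2 + (-8 + (-2)**3)*s) + 2*s = (s**2 + (-8 - 8)*s) + 2*s = (s**2 - 16*s) + 2*s = s**2 - 14*s)
x(I) = 5184 (x(I) = (-4*(-14 - 4))**2 = (-4*(-18))**2 = 72**2 = 5184)
1/(x(829) + 954125) = 1/(5184 + 954125) = 1/959309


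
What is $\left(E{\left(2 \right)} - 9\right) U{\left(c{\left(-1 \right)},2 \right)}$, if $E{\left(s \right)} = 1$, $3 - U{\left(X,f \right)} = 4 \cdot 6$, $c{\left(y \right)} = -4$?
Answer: $168$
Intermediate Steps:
$U{\left(X,f \right)} = -21$ ($U{\left(X,f \right)} = 3 - 4 \cdot 6 = 3 - 24 = -21$)
$\left(E{\left(2 \right)} - 9\right) U{\left(c{\left(-1 \right)},2 \right)} = \left(1 - 9\right) \left(-21\right) = \left(-8\right) \left(-21\right) = 168$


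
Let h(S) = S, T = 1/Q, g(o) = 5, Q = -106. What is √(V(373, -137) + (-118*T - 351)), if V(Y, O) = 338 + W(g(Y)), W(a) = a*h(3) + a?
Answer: √22790/53 ≈ 2.8484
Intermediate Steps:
T = -1/106 (T = 1/(-106) = -1/106 ≈ -0.0094340)
W(a) = 4*a (W(a) = a*3 + a = 3*a + a = 4*a)
V(Y, O) = 358 (V(Y, O) = 338 + 4*5 = 338 + 20 = 358)
√(V(373, -137) + (-118*T - 351)) = √(358 + (-118*(-1/106) - 351)) = √(358 + (59/53 - 351)) = √(358 - 18544/53) = √(430/53) = √22790/53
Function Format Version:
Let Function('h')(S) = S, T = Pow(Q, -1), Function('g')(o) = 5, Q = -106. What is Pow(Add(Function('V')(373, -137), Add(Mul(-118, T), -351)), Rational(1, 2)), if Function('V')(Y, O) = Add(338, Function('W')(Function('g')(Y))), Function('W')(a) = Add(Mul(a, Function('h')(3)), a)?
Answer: Mul(Rational(1, 53), Pow(22790, Rational(1, 2))) ≈ 2.8484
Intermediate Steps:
T = Rational(-1, 106) (T = Pow(-106, -1) = Rational(-1, 106) ≈ -0.0094340)
Function('W')(a) = Mul(4, a) (Function('W')(a) = Add(Mul(a, 3), a) = Add(Mul(3, a), a) = Mul(4, a))
Function('V')(Y, O) = 358 (Function('V')(Y, O) = Add(338, Mul(4, 5)) = Add(338, 20) = 358)
Pow(Add(Function('V')(373, -137), Add(Mul(-118, T), -351)), Rational(1, 2)) = Pow(Add(358, Add(Mul(-118, Rational(-1, 106)), -351)), Rational(1, 2)) = Pow(Add(358, Add(Rational(59, 53), -351)), Rational(1, 2)) = Pow(Add(358, Rational(-18544, 53)), Rational(1, 2)) = Pow(Rational(430, 53), Rational(1, 2)) = Mul(Rational(1, 53), Pow(22790, Rational(1, 2)))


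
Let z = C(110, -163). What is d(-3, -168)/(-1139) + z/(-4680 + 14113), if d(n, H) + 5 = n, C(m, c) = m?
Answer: 200754/10744187 ≈ 0.018685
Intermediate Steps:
d(n, H) = -5 + n
z = 110
d(-3, -168)/(-1139) + z/(-4680 + 14113) = (-5 - 3)/(-1139) + 110/(-4680 + 14113) = -8*(-1/1139) + 110/9433 = 8/1139 + 110*(1/9433) = 8/1139 + 110/9433 = 200754/10744187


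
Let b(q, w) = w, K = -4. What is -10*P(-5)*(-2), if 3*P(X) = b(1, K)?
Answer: -80/3 ≈ -26.667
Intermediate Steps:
P(X) = -4/3 (P(X) = (1/3)*(-4) = -4/3)
-10*P(-5)*(-2) = -10*(-4/3)*(-2) = (40/3)*(-2) = -80/3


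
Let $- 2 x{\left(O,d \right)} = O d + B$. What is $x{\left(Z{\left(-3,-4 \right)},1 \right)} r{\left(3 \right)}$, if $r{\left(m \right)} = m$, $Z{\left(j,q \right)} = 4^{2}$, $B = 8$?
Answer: $-36$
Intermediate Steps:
$Z{\left(j,q \right)} = 16$
$x{\left(O,d \right)} = -4 - \frac{O d}{2}$ ($x{\left(O,d \right)} = - \frac{O d + 8}{2} = - \frac{8 + O d}{2} = -4 - \frac{O d}{2}$)
$x{\left(Z{\left(-3,-4 \right)},1 \right)} r{\left(3 \right)} = \left(-4 - 8 \cdot 1\right) 3 = \left(-4 - 8\right) 3 = \left(-12\right) 3 = -36$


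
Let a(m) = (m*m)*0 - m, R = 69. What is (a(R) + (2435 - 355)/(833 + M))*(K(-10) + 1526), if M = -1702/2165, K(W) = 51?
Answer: -188951514659/1801743 ≈ -1.0487e+5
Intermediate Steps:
a(m) = -m (a(m) = m**2*0 - m = 0 - m = -m)
M = -1702/2165 (M = -1702*1/2165 = -1702/2165 ≈ -0.78614)
(a(R) + (2435 - 355)/(833 + M))*(K(-10) + 1526) = (-1*69 + (2435 - 355)/(833 - 1702/2165))*(51 + 1526) = (-69 + 2080/(1801743/2165))*1577 = (-69 + 2080*(2165/1801743))*1577 = (-69 + 4503200/1801743)*1577 = -119817067/1801743*1577 = -188951514659/1801743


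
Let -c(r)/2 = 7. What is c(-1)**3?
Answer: -2744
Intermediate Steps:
c(r) = -14 (c(r) = -2*7 = -14)
c(-1)**3 = (-14)**3 = -2744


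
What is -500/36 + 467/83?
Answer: -6172/747 ≈ -8.2624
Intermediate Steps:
-500/36 + 467/83 = -500*1/36 + 467*(1/83) = -125/9 + 467/83 = -6172/747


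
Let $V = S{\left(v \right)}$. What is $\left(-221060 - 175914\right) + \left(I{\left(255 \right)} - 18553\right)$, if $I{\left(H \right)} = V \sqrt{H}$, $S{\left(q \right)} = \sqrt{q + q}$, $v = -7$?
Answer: $-415527 + i \sqrt{3570} \approx -4.1553 \cdot 10^{5} + 59.749 i$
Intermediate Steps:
$S{\left(q \right)} = \sqrt{2} \sqrt{q}$ ($S{\left(q \right)} = \sqrt{2 q} = \sqrt{2} \sqrt{q}$)
$V = i \sqrt{14}$ ($V = \sqrt{2} \sqrt{-7} = \sqrt{2} i \sqrt{7} = i \sqrt{14} \approx 3.7417 i$)
$I{\left(H \right)} = i \sqrt{14} \sqrt{H}$
$\left(-221060 - 175914\right) + \left(I{\left(255 \right)} - 18553\right) = \left(-221060 - 175914\right) - \left(18553 - i \sqrt{14} \sqrt{255}\right) = -396974 - \left(18553 - i \sqrt{3570}\right) = -415527 + i \sqrt{3570}$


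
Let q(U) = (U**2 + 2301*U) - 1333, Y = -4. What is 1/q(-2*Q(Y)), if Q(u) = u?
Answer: 1/17139 ≈ 5.8346e-5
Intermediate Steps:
q(U) = -1333 + U**2 + 2301*U
1/q(-2*Q(Y)) = 1/(-1333 + (-2*(-4))**2 + 2301*(-2*(-4))) = 1/(-1333 + 8**2 + 2301*8) = 1/(-1333 + 64 + 18408) = 1/17139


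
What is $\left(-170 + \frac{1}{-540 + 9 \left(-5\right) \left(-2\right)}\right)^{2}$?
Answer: $\frac{5852403001}{202500} \approx 28901.0$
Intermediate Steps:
$\left(-170 + \frac{1}{-540 + 9 \left(-5\right) \left(-2\right)}\right)^{2} = \left(-170 + \frac{1}{-540 - -90}\right)^{2} = \left(-170 + \frac{1}{-540 + 90}\right)^{2} = \left(-170 + \frac{1}{-450}\right)^{2} = \left(-170 - \frac{1}{450}\right)^{2} = \left(- \frac{76501}{450}\right)^{2} = \frac{5852403001}{202500}$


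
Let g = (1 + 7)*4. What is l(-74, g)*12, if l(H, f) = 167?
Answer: 2004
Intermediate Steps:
g = 32 (g = 8*4 = 32)
l(-74, g)*12 = 167*12 = 2004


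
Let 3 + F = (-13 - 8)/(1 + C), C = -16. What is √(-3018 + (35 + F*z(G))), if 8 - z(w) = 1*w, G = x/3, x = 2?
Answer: I*√673815/15 ≈ 54.724*I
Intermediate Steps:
G = ⅔ (G = 2/3 = 2*(⅓) = ⅔ ≈ 0.66667)
F = -8/5 (F = -3 + (-13 - 8)/(1 - 16) = -3 - 21/(-15) = -3 - 21*(-1/15) = -3 + 7/5 = -8/5 ≈ -1.6000)
z(w) = 8 - w
√(-3018 + (35 + F*z(G))) = √(-3018 + (35 - 8*(8 - 1*⅔)/5)) = √(-3018 + (35 - 8*(8 - ⅔)/5)) = √(-3018 + (35 - 8/5*22/3)) = √(-3018 + (35 - 176/15)) = √(-3018 + 349/15) = √(-44921/15) = I*√673815/15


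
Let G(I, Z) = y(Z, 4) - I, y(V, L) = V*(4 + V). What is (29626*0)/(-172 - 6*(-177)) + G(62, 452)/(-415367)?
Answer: -206050/415367 ≈ -0.49607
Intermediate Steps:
G(I, Z) = -I + Z*(4 + Z) (G(I, Z) = Z*(4 + Z) - I = -I + Z*(4 + Z))
(29626*0)/(-172 - 6*(-177)) + G(62, 452)/(-415367) = (29626*0)/(-172 - 6*(-177)) + (-1*62 + 452*(4 + 452))/(-415367) = 0/(-172 + 1062) + (-62 + 452*456)*(-1/415367) = 0/890 + (-62 + 206112)*(-1/415367) = 0*(1/890) + 206050*(-1/415367) = 0 - 206050/415367 = -206050/415367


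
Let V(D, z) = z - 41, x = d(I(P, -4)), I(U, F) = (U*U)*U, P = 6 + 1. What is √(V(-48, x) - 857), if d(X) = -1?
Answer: I*√899 ≈ 29.983*I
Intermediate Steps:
P = 7
I(U, F) = U³ (I(U, F) = U²*U = U³)
x = -1
V(D, z) = -41 + z
√(V(-48, x) - 857) = √((-41 - 1) - 857) = √(-42 - 857) = √(-899) = I*√899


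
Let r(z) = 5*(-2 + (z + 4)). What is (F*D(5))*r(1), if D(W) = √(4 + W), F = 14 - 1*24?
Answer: -450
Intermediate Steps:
F = -10 (F = 14 - 24 = -10)
r(z) = 10 + 5*z (r(z) = 5*(-2 + (4 + z)) = 5*(2 + z) = 10 + 5*z)
(F*D(5))*r(1) = (-10*√(4 + 5))*(10 + 5*1) = (-10*√9)*(10 + 5) = -10*3*15 = -30*15 = -450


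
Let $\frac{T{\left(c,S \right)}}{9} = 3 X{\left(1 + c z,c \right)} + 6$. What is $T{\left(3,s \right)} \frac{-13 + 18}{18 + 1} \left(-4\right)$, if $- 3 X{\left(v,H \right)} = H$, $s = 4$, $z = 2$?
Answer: $- \frac{540}{19} \approx -28.421$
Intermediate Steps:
$X{\left(v,H \right)} = - \frac{H}{3}$
$T{\left(c,S \right)} = 54 - 9 c$ ($T{\left(c,S \right)} = 9 \left(3 \left(- \frac{c}{3}\right) + 6\right) = 9 \left(- c + 6\right) = 9 \left(6 - c\right) = 54 - 9 c$)
$T{\left(3,s \right)} \frac{-13 + 18}{18 + 1} \left(-4\right) = \left(54 - 27\right) \frac{-13 + 18}{18 + 1} \left(-4\right) = \left(54 - 27\right) \frac{5}{19} \left(-4\right) = 27 \cdot 5 \cdot \frac{1}{19} \left(-4\right) = 27 \cdot \frac{5}{19} \left(-4\right) = \frac{135}{19} \left(-4\right) = - \frac{540}{19}$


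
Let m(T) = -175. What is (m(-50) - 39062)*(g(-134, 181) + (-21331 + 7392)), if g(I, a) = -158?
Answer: 553123989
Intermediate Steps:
(m(-50) - 39062)*(g(-134, 181) + (-21331 + 7392)) = (-175 - 39062)*(-158 + (-21331 + 7392)) = -39237*(-158 - 13939) = -39237*(-14097) = 553123989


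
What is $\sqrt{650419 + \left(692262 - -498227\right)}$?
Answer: $2 \sqrt{460227} \approx 1356.8$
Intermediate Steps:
$\sqrt{650419 + \left(692262 - -498227\right)} = \sqrt{650419 + \left(692262 + 498227\right)} = \sqrt{650419 + 1190489} = \sqrt{1840908} = 2 \sqrt{460227}$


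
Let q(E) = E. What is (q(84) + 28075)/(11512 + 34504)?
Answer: 28159/46016 ≈ 0.61194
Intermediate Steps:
(q(84) + 28075)/(11512 + 34504) = (84 + 28075)/(11512 + 34504) = 28159/46016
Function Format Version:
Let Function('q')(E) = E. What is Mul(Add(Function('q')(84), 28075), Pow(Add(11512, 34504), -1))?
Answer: Rational(28159, 46016) ≈ 0.61194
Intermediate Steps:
Mul(Add(Function('q')(84), 28075), Pow(Add(11512, 34504), -1)) = Mul(Add(84, 28075), Pow(Add(11512, 34504), -1)) = Mul(28159, Pow(46016, -1)) = Mul(28159, Rational(1, 46016)) = Rational(28159, 46016)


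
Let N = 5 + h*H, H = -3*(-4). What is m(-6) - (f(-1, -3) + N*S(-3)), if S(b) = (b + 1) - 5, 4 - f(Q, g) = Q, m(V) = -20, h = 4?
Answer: 346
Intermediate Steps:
H = 12
f(Q, g) = 4 - Q
S(b) = -4 + b (S(b) = (1 + b) - 5 = -4 + b)
N = 53 (N = 5 + 4*12 = 5 + 48 = 53)
m(-6) - (f(-1, -3) + N*S(-3)) = -20 - ((4 - 1*(-1)) + 53*(-4 - 3)) = -20 - ((4 + 1) + 53*(-7)) = -20 - (5 - 371) = -20 - 1*(-366) = -20 + 366 = 346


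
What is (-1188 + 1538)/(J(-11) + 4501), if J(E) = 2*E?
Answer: 350/4479 ≈ 0.078142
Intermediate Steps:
(-1188 + 1538)/(J(-11) + 4501) = (-1188 + 1538)/(2*(-11) + 4501) = 350/(-22 + 4501) = 350/4479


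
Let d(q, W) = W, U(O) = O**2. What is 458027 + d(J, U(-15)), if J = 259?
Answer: 458252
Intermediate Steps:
458027 + d(J, U(-15)) = 458027 + (-15)**2 = 458027 + 225 = 458252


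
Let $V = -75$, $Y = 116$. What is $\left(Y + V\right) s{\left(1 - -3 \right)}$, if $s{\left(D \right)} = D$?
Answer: $164$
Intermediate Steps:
$\left(Y + V\right) s{\left(1 - -3 \right)} = \left(116 - 75\right) \left(1 - -3\right) = 41 \left(1 + 3\right) = 41 \cdot 4 = 164$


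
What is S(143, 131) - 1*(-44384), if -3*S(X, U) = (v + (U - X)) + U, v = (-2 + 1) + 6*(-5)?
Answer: 133064/3 ≈ 44355.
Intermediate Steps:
v = -31 (v = -1 - 30 = -31)
S(X, U) = 31/3 - 2*U/3 + X/3 (S(X, U) = -((-31 + (U - X)) + U)/3 = -((-31 + U - X) + U)/3 = -(-31 - X + 2*U)/3 = 31/3 - 2*U/3 + X/3)
S(143, 131) - 1*(-44384) = (31/3 - 2/3*131 + (1/3)*143) - 1*(-44384) = (31/3 - 262/3 + 143/3) + 44384 = -88/3 + 44384 = 133064/3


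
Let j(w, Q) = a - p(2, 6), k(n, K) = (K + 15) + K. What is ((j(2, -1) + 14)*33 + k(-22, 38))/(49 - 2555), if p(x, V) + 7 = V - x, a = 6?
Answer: -425/1253 ≈ -0.33919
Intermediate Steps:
k(n, K) = 15 + 2*K (k(n, K) = (15 + K) + K = 15 + 2*K)
p(x, V) = -7 + V - x (p(x, V) = -7 + (V - x) = -7 + V - x)
j(w, Q) = 9 (j(w, Q) = 6 - (-7 + 6 - 1*2) = 6 - (-7 + 6 - 2) = 6 - 1*(-3) = 6 + 3 = 9)
((j(2, -1) + 14)*33 + k(-22, 38))/(49 - 2555) = ((9 + 14)*33 + (15 + 2*38))/(49 - 2555) = (23*33 + (15 + 76))/(-2506) = (759 + 91)*(-1/2506) = 850*(-1/2506) = -425/1253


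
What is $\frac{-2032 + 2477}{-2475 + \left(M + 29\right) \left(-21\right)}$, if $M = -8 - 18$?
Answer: $- \frac{445}{2538} \approx -0.17533$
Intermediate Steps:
$M = -26$ ($M = -8 - 18 = -26$)
$\frac{-2032 + 2477}{-2475 + \left(M + 29\right) \left(-21\right)} = \frac{-2032 + 2477}{-2475 + \left(-26 + 29\right) \left(-21\right)} = \frac{445}{-2475 + 3 \left(-21\right)} = \frac{445}{-2475 - 63} = \frac{445}{-2538} = 445 \left(- \frac{1}{2538}\right) = - \frac{445}{2538}$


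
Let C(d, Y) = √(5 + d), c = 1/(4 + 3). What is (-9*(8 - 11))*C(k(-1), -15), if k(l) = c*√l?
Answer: 27*√(245 + 7*I)/7 ≈ 60.38 + 0.8624*I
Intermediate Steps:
c = ⅐ (c = 1/7 = ⅐ ≈ 0.14286)
k(l) = √l/7
(-9*(8 - 11))*C(k(-1), -15) = (-9*(8 - 11))*√(5 + √(-1)/7) = (-9*(-3))*√(5 + I/7) = 27*√(5 + I/7)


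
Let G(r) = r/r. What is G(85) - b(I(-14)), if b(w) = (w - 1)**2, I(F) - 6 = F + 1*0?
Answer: -80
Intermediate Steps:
I(F) = 6 + F (I(F) = 6 + (F + 1*0) = 6 + (F + 0) = 6 + F)
G(r) = 1
b(w) = (-1 + w)**2
G(85) - b(I(-14)) = 1 - (-1 + (6 - 14))**2 = 1 - (-1 - 8)**2 = 1 - 1*(-9)**2 = 1 - 1*81 = 1 - 81 = -80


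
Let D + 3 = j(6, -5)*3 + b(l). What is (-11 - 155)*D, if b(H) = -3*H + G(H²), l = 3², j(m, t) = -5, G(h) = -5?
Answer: 8300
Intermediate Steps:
l = 9
b(H) = -5 - 3*H (b(H) = -3*H - 5 = -5 - 3*H)
D = -50 (D = -3 + (-5*3 + (-5 - 3*9)) = -3 + (-15 + (-5 - 27)) = -3 + (-15 - 32) = -3 - 47 = -50)
(-11 - 155)*D = (-11 - 155)*(-50) = -166*(-50) = 8300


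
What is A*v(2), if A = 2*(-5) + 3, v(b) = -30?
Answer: 210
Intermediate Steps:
A = -7 (A = -10 + 3 = -7)
A*v(2) = -7*(-30) = 210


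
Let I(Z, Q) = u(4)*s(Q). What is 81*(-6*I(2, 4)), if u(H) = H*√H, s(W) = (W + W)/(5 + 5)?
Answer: -15552/5 ≈ -3110.4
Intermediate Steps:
s(W) = W/5 (s(W) = (2*W)/10 = (2*W)*(⅒) = W/5)
u(H) = H^(3/2)
I(Z, Q) = 8*Q/5 (I(Z, Q) = 4^(3/2)*(Q/5) = 8*(Q/5) = 8*Q/5)
81*(-6*I(2, 4)) = 81*(-48*4/5) = 81*(-6*32/5) = 81*(-192/5) = -15552/5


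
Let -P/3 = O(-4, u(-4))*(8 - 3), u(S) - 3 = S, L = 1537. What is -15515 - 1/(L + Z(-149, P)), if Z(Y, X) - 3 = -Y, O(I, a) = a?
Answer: -26204836/1689 ≈ -15515.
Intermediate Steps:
u(S) = 3 + S
P = 15 (P = -3*(3 - 4)*(8 - 3) = -(-3)*5 = -3*(-5) = 15)
Z(Y, X) = 3 - Y
-15515 - 1/(L + Z(-149, P)) = -15515 - 1/(1537 + (3 - 1*(-149))) = -15515 - 1/(1537 + (3 + 149)) = -15515 - 1/(1537 + 152) = -15515 - 1/1689 = -26204836/1689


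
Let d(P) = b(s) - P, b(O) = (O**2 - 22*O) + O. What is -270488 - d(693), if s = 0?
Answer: -269795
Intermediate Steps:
b(O) = O**2 - 21*O
d(P) = -P (d(P) = 0*(-21 + 0) - P = 0*(-21) - P = 0 - P = -P)
-270488 - d(693) = -270488 - (-1)*693 = -270488 - 1*(-693) = -270488 + 693 = -269795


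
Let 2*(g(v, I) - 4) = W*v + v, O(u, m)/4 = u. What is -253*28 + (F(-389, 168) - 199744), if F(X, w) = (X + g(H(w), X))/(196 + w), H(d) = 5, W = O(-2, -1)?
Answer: -21510227/104 ≈ -2.0683e+5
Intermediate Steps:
O(u, m) = 4*u
W = -8 (W = 4*(-2) = -8)
g(v, I) = 4 - 7*v/2 (g(v, I) = 4 + (-8*v + v)/2 = 4 + (-7*v)/2 = 4 - 7*v/2)
F(X, w) = (-27/2 + X)/(196 + w) (F(X, w) = (X + (4 - 7/2*5))/(196 + w) = (X + (4 - 35/2))/(196 + w) = (X - 27/2)/(196 + w) = (-27/2 + X)/(196 + w))
-253*28 + (F(-389, 168) - 199744) = -253*28 + ((-27/2 - 389)/(196 + 168) - 199744) = -7084 + (-805/2/364 - 199744) = -7084 + ((1/364)*(-805/2) - 199744) = -7084 + (-115/104 - 199744) = -7084 - 20773491/104 = -21510227/104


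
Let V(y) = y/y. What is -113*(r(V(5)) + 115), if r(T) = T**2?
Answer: -13108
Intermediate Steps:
V(y) = 1
-113*(r(V(5)) + 115) = -113*(1**2 + 115) = -113*(1 + 115) = -113*116 = -13108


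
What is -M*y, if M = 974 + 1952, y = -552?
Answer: 1615152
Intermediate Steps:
M = 2926
-M*y = -2926*(-552) = -1*(-1615152) = 1615152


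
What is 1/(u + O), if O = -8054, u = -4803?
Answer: -1/12857 ≈ -7.7779e-5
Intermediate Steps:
1/(u + O) = 1/(-4803 - 8054) = 1/(-12857) = -1/12857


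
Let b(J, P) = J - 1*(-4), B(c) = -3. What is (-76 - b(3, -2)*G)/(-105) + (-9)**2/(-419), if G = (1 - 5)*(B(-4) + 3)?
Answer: 23339/43995 ≈ 0.53049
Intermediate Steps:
b(J, P) = 4 + J (b(J, P) = J + 4 = 4 + J)
G = 0 (G = (1 - 5)*(-3 + 3) = -4*0 = 0)
(-76 - b(3, -2)*G)/(-105) + (-9)**2/(-419) = (-76 - (4 + 3)*0)/(-105) + (-9)**2/(-419) = (-76 - 7*0)*(-1/105) + 81*(-1/419) = (-76 - 1*0)*(-1/105) - 81/419 = (-76 + 0)*(-1/105) - 81/419 = -76*(-1/105) - 81/419 = 76/105 - 81/419 = 23339/43995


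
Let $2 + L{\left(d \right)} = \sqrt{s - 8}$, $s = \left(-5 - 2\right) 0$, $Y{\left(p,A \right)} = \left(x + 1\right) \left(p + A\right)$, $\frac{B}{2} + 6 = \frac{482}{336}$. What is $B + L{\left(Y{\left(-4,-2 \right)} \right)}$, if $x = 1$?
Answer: $- \frac{935}{84} + 2 i \sqrt{2} \approx -11.131 + 2.8284 i$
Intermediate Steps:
$B = - \frac{767}{84}$ ($B = -12 + 2 \cdot \frac{482}{336} = -12 + 2 \cdot 482 \cdot \frac{1}{336} = -12 + 2 \cdot \frac{241}{168} = -12 + \frac{241}{84} = - \frac{767}{84} \approx -9.131$)
$Y{\left(p,A \right)} = 2 A + 2 p$ ($Y{\left(p,A \right)} = \left(1 + 1\right) \left(p + A\right) = 2 \left(A + p\right) = 2 A + 2 p$)
$s = 0$ ($s = \left(-7\right) 0 = 0$)
$L{\left(d \right)} = -2 + 2 i \sqrt{2}$ ($L{\left(d \right)} = -2 + \sqrt{0 - 8} = -2 + \sqrt{-8} = -2 + 2 i \sqrt{2}$)
$B + L{\left(Y{\left(-4,-2 \right)} \right)} = - \frac{767}{84} - \left(2 - 2 i \sqrt{2}\right) = - \frac{935}{84} + 2 i \sqrt{2}$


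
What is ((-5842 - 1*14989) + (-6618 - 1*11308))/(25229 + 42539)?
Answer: -38757/67768 ≈ -0.57191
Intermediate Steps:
((-5842 - 1*14989) + (-6618 - 1*11308))/(25229 + 42539) = ((-5842 - 14989) + (-6618 - 11308))/67768 = (-20831 - 17926)*(1/67768) = -38757*1/67768 = -38757/67768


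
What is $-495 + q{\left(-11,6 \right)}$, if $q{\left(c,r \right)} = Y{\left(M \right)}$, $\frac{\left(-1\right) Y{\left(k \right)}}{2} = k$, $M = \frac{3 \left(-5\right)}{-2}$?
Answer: $-510$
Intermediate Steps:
$M = \frac{15}{2}$ ($M = \left(-15\right) \left(- \frac{1}{2}\right) = \frac{15}{2} \approx 7.5$)
$Y{\left(k \right)} = - 2 k$
$q{\left(c,r \right)} = -15$ ($q{\left(c,r \right)} = \left(-2\right) \frac{15}{2} = -15$)
$-495 + q{\left(-11,6 \right)} = -495 - 15 = -510$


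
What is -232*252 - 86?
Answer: -58550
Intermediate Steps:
-232*252 - 86 = -58464 - 86 = -58550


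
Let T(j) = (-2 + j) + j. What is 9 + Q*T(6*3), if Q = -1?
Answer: -25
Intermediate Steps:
T(j) = -2 + 2*j
9 + Q*T(6*3) = 9 - (-2 + 2*(6*3)) = 9 - (-2 + 2*18) = 9 - (-2 + 36) = 9 - 1*34 = 9 - 34 = -25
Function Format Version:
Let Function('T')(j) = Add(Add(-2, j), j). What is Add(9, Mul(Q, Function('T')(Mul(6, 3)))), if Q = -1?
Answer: -25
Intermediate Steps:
Function('T')(j) = Add(-2, Mul(2, j))
Add(9, Mul(Q, Function('T')(Mul(6, 3)))) = Add(9, Mul(-1, Add(-2, Mul(2, Mul(6, 3))))) = Add(9, Mul(-1, Add(-2, Mul(2, 18)))) = Add(9, Mul(-1, Add(-2, 36))) = Add(9, Mul(-1, 34)) = Add(9, -34) = -25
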